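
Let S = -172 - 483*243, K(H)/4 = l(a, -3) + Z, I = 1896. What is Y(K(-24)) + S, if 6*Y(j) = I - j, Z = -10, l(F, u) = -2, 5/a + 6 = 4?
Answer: -117217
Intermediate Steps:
a = -5/2 (a = 5/(-6 + 4) = 5/(-2) = 5*(-½) = -5/2 ≈ -2.5000)
K(H) = -48 (K(H) = 4*(-2 - 10) = 4*(-12) = -48)
Y(j) = 316 - j/6 (Y(j) = (1896 - j)/6 = 316 - j/6)
S = -117541 (S = -172 - 117369 = -117541)
Y(K(-24)) + S = (316 - ⅙*(-48)) - 117541 = (316 + 8) - 117541 = 324 - 117541 = -117217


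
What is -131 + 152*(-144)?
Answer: -22019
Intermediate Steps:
-131 + 152*(-144) = -131 - 21888 = -22019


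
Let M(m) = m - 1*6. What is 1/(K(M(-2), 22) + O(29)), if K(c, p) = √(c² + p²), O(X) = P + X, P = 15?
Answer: 11/347 - √137/694 ≈ 0.014835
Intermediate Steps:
M(m) = -6 + m (M(m) = m - 6 = -6 + m)
O(X) = 15 + X
1/(K(M(-2), 22) + O(29)) = 1/(√((-6 - 2)² + 22²) + (15 + 29)) = 1/(√((-8)² + 484) + 44) = 1/(√(64 + 484) + 44) = 1/(√548 + 44) = 1/(2*√137 + 44) = 1/(44 + 2*√137)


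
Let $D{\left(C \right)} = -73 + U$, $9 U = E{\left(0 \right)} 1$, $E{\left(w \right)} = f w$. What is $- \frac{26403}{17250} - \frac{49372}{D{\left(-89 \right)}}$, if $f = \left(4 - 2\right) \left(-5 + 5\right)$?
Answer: $\frac{283246527}{419750} \approx 674.8$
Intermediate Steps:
$f = 0$ ($f = 2 \cdot 0 = 0$)
$E{\left(w \right)} = 0$ ($E{\left(w \right)} = 0 w = 0$)
$U = 0$ ($U = \frac{0 \cdot 1}{9} = \frac{1}{9} \cdot 0 = 0$)
$D{\left(C \right)} = -73$ ($D{\left(C \right)} = -73 + 0 = -73$)
$- \frac{26403}{17250} - \frac{49372}{D{\left(-89 \right)}} = - \frac{26403}{17250} - \frac{49372}{-73} = \left(-26403\right) \frac{1}{17250} - - \frac{49372}{73} = - \frac{8801}{5750} + \frac{49372}{73} = \frac{283246527}{419750}$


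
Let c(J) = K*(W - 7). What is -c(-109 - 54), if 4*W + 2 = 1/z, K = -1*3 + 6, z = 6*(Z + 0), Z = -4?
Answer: 721/32 ≈ 22.531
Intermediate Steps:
z = -24 (z = 6*(-4 + 0) = 6*(-4) = -24)
K = 3 (K = -3 + 6 = 3)
W = -49/96 (W = -1/2 + (1/4)/(-24) = -1/2 + (1/4)*(-1/24) = -1/2 - 1/96 = -49/96 ≈ -0.51042)
c(J) = -721/32 (c(J) = 3*(-49/96 - 7) = 3*(-721/96) = -721/32)
-c(-109 - 54) = -1*(-721/32) = 721/32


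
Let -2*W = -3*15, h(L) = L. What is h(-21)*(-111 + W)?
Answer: 3717/2 ≈ 1858.5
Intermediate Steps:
W = 45/2 (W = -(-3)*15/2 = -½*(-45) = 45/2 ≈ 22.500)
h(-21)*(-111 + W) = -21*(-111 + 45/2) = -21*(-177/2) = 3717/2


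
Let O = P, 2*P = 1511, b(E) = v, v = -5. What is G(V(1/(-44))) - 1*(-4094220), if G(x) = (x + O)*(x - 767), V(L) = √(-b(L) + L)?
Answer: 154649285/44 - 23*√2409/44 ≈ 3.5147e+6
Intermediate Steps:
b(E) = -5
P = 1511/2 (P = (½)*1511 = 1511/2 ≈ 755.50)
O = 1511/2 ≈ 755.50
V(L) = √(5 + L) (V(L) = √(-1*(-5) + L) = √(5 + L))
G(x) = (-767 + x)*(1511/2 + x) (G(x) = (x + 1511/2)*(x - 767) = (1511/2 + x)*(-767 + x) = (-767 + x)*(1511/2 + x))
G(V(1/(-44))) - 1*(-4094220) = (-1158937/2 + (√(5 + 1/(-44)))² - 23*√(5 + 1/(-44))/2) - 1*(-4094220) = (-1158937/2 + (√(5 - 1/44))² - 23*√(5 - 1/44)/2) + 4094220 = (-1158937/2 + (√(219/44))² - 23*√2409/44) + 4094220 = (-1158937/2 + (√2409/22)² - 23*√2409/44) + 4094220 = (-1158937/2 + 219/44 - 23*√2409/44) + 4094220 = (-25496395/44 - 23*√2409/44) + 4094220 = 154649285/44 - 23*√2409/44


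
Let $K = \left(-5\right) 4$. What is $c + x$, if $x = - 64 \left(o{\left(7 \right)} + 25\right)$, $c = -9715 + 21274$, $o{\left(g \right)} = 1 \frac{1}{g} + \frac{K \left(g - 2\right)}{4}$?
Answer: $\frac{80849}{7} \approx 11550.0$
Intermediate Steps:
$K = -20$
$o{\left(g \right)} = 10 + \frac{1}{g} - 5 g$ ($o{\left(g \right)} = 1 \frac{1}{g} + \frac{\left(-20\right) \left(g - 2\right)}{4} = \frac{1}{g} + - 20 \left(-2 + g\right) \frac{1}{4} = \frac{1}{g} + \left(40 - 20 g\right) \frac{1}{4} = \frac{1}{g} - \left(-10 + 5 g\right) = 10 + \frac{1}{g} - 5 g$)
$c = 11559$
$x = - \frac{64}{7}$ ($x = - 64 \left(\left(10 + \frac{1}{7} - 35\right) + 25\right) = - 64 \left(- \frac{174}{7} + 25\right) = \left(-64\right) \frac{1}{7} = - \frac{64}{7} \approx -9.1429$)
$c + x = 11559 - \frac{64}{7} = \frac{80849}{7}$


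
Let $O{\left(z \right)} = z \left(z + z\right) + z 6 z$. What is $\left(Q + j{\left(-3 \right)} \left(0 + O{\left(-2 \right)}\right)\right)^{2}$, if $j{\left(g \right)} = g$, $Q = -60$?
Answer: $24336$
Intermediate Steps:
$O{\left(z \right)} = 8 z^{2}$ ($O{\left(z \right)} = z 2 z + 6 z^{2} = 2 z^{2} + 6 z^{2} = 8 z^{2}$)
$\left(Q + j{\left(-3 \right)} \left(0 + O{\left(-2 \right)}\right)\right)^{2} = \left(-60 - 3 \left(0 + 8 \left(-2\right)^{2}\right)\right)^{2} = \left(-60 - 3 \left(0 + 8 \cdot 4\right)\right)^{2} = \left(-60 - 3 \left(0 + 32\right)\right)^{2} = \left(-60 - 96\right)^{2} = \left(-156\right)^{2} = 24336$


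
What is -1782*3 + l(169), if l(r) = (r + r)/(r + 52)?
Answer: -90856/17 ≈ -5344.5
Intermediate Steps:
l(r) = 2*r/(52 + r) (l(r) = (2*r)/(52 + r) = 2*r/(52 + r))
-1782*3 + l(169) = -1782*3 + 2*169/(52 + 169) = -5346 + 2*169/221 = -5346 + 2*169*(1/221) = -5346 + 26/17 = -90856/17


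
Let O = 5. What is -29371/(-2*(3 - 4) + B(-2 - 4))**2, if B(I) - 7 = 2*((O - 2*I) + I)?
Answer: -29371/961 ≈ -30.563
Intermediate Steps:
B(I) = 17 - 2*I (B(I) = 7 + 2*((5 - 2*I) + I) = 7 + 2*(5 - I) = 7 + (10 - 2*I) = 17 - 2*I)
-29371/(-2*(3 - 4) + B(-2 - 4))**2 = -29371/(-2*(3 - 4) + (17 - 2*(-2 - 4)))**2 = -29371/(-2*(-1) + (17 - 2*(-6)))**2 = -29371/(2 + (17 + 12))**2 = -29371/(2 + 29)**2 = -29371/(31**2) = -29371/961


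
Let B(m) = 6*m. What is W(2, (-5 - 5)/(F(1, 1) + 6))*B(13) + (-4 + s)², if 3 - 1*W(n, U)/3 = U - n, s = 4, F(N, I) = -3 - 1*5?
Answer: 0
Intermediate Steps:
F(N, I) = -8 (F(N, I) = -3 - 5 = -8)
W(n, U) = 9 - 3*U + 3*n (W(n, U) = 9 - 3*(U - n) = 9 + (-3*U + 3*n) = 9 - 3*U + 3*n)
W(2, (-5 - 5)/(F(1, 1) + 6))*B(13) + (-4 + s)² = (9 - 3*(-5 - 5)/(-8 + 6) + 3*2)*(6*13) + (-4 + 4)² = (9 - (-30)/(-2) + 6)*78 + 0² = (9 - (-30)*(-1)/2 + 6)*78 + 0 = (9 - 3*5 + 6)*78 + 0 = (9 - 15 + 6)*78 + 0 = 0*78 + 0 = 0 + 0 = 0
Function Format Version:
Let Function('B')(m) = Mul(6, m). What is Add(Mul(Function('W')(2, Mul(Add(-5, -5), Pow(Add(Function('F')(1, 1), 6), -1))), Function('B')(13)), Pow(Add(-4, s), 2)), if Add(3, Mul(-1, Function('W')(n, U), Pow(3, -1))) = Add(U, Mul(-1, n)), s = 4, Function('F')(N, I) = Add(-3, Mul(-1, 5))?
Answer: 0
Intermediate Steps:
Function('F')(N, I) = -8 (Function('F')(N, I) = Add(-3, -5) = -8)
Function('W')(n, U) = Add(9, Mul(-3, U), Mul(3, n)) (Function('W')(n, U) = Add(9, Mul(-3, Add(U, Mul(-1, n)))) = Add(9, Add(Mul(-3, U), Mul(3, n))) = Add(9, Mul(-3, U), Mul(3, n)))
Add(Mul(Function('W')(2, Mul(Add(-5, -5), Pow(Add(Function('F')(1, 1), 6), -1))), Function('B')(13)), Pow(Add(-4, s), 2)) = Add(Mul(Add(9, Mul(-3, Mul(Add(-5, -5), Pow(Add(-8, 6), -1))), Mul(3, 2)), Mul(6, 13)), Pow(Add(-4, 4), 2)) = Add(Mul(Add(9, Mul(-3, Mul(-10, Pow(-2, -1))), 6), 78), Pow(0, 2)) = Add(Mul(Add(9, Mul(-3, Mul(-10, Rational(-1, 2))), 6), 78), 0) = Add(Mul(Add(9, Mul(-3, 5), 6), 78), 0) = Add(Mul(Add(9, -15, 6), 78), 0) = Add(Mul(0, 78), 0) = Add(0, 0) = 0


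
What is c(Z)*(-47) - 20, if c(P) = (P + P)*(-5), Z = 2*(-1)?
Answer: -960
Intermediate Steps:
Z = -2
c(P) = -10*P (c(P) = (2*P)*(-5) = -10*P)
c(Z)*(-47) - 20 = -10*(-2)*(-47) - 20 = 20*(-47) - 20 = -940 - 20 = -960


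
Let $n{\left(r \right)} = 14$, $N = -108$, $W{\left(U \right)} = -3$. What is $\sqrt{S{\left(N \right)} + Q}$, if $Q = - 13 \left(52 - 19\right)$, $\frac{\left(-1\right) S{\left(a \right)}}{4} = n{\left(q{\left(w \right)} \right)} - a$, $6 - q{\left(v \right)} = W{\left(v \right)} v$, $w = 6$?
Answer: $i \sqrt{917} \approx 30.282 i$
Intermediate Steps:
$q{\left(v \right)} = 6 + 3 v$ ($q{\left(v \right)} = 6 - - 3 v = 6 + 3 v$)
$S{\left(a \right)} = -56 + 4 a$ ($S{\left(a \right)} = - 4 \left(14 - a\right) = -56 + 4 a$)
$Q = -429$ ($Q = \left(-13\right) 33 = -429$)
$\sqrt{S{\left(N \right)} + Q} = \sqrt{\left(-56 + 4 \left(-108\right)\right) - 429} = \sqrt{\left(-56 - 432\right) - 429} = \sqrt{-488 - 429} = \sqrt{-917} = i \sqrt{917}$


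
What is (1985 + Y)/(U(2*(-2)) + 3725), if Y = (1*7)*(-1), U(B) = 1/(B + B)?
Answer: 368/693 ≈ 0.53102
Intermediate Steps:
U(B) = 1/(2*B)
Y = -7 (Y = 7*(-1) = -7)
(1985 + Y)/(U(2*(-2)) + 3725) = (1985 - 7)/(1/(2*((2*(-2)))) + 3725) = 1978/((½)/(-4) + 3725) = 1978/((½)*(-¼) + 3725) = 1978/(-⅛ + 3725) = 1978/(29799/8) = 1978*(8/29799) = 368/693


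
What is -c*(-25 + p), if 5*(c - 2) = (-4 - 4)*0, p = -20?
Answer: 90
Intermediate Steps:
c = 2 (c = 2 + ((-4 - 4)*0)/5 = 2 + (-8*0)/5 = 2 + (⅕)*0 = 2 + 0 = 2)
-c*(-25 + p) = -2*(-25 - 20) = -2*(-45) = -1*(-90) = 90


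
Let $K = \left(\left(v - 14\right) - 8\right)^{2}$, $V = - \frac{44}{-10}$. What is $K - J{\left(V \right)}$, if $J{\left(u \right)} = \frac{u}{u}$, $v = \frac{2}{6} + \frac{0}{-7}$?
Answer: $\frac{4216}{9} \approx 468.44$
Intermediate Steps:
$v = \frac{1}{3}$ ($v = 2 \cdot \frac{1}{6} + 0 \left(- \frac{1}{7}\right) = \frac{1}{3} + 0 = \frac{1}{3} \approx 0.33333$)
$V = \frac{22}{5}$ ($V = \left(-44\right) \left(- \frac{1}{10}\right) = \frac{22}{5} \approx 4.4$)
$J{\left(u \right)} = 1$
$K = \frac{4225}{9}$ ($K = \left(\left(\frac{1}{3} - 14\right) - 8\right)^{2} = \left(- \frac{41}{3} - 8\right)^{2} = \left(- \frac{65}{3}\right)^{2} = \frac{4225}{9} \approx 469.44$)
$K - J{\left(V \right)} = \frac{4225}{9} - 1 = \frac{4216}{9}$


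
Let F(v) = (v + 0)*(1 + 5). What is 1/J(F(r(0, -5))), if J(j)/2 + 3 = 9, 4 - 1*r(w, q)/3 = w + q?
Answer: 1/12 ≈ 0.083333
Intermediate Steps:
r(w, q) = 12 - 3*q - 3*w (r(w, q) = 12 - 3*(w + q) = 12 - 3*(q + w) = 12 + (-3*q - 3*w) = 12 - 3*q - 3*w)
F(v) = 6*v (F(v) = v*6 = 6*v)
J(j) = 12 (J(j) = -6 + 2*9 = -6 + 18 = 12)
1/J(F(r(0, -5))) = 1/12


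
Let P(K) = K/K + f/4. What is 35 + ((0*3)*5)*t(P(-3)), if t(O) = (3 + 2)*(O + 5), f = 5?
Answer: 35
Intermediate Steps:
P(K) = 9/4 (P(K) = K/K + 5/4 = 1 + 5*(1/4) = 1 + 5/4 = 9/4)
t(O) = 25 + 5*O (t(O) = 5*(5 + O) = 25 + 5*O)
35 + ((0*3)*5)*t(P(-3)) = 35 + ((0*3)*5)*(25 + 5*(9/4)) = 35 + (0*5)*(25 + 45/4) = 35 + 0*(145/4) = 35 + 0 = 35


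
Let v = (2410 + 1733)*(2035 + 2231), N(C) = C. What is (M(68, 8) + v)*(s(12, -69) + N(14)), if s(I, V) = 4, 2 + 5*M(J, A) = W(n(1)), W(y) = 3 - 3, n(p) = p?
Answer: 1590663384/5 ≈ 3.1813e+8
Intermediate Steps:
W(y) = 0
M(J, A) = -⅖ (M(J, A) = -⅖ + (⅕)*0 = -⅖ + 0 = -⅖)
v = 17674038 (v = 4143*4266 = 17674038)
(M(68, 8) + v)*(s(12, -69) + N(14)) = (-⅖ + 17674038)*(4 + 14) = (88370188/5)*18 = 1590663384/5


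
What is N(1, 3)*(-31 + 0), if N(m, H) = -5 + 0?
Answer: 155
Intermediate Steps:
N(m, H) = -5
N(1, 3)*(-31 + 0) = -5*(-31 + 0) = -5*(-31) = 155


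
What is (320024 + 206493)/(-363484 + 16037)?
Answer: -526517/347447 ≈ -1.5154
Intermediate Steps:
(320024 + 206493)/(-363484 + 16037) = 526517/(-347447) = 526517*(-1/347447) = -526517/347447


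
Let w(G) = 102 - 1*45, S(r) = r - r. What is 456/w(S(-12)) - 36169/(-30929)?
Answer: 283601/30929 ≈ 9.1694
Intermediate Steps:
S(r) = 0
w(G) = 57 (w(G) = 102 - 45 = 57)
456/w(S(-12)) - 36169/(-30929) = 456/57 - 36169/(-30929) = 456*(1/57) - 36169*(-1/30929) = 8 + 36169/30929 = 283601/30929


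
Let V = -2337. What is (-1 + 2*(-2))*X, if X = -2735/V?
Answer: -13675/2337 ≈ -5.8515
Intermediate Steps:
X = 2735/2337 (X = -2735/(-2337) = -2735*(-1/2337) = 2735/2337 ≈ 1.1703)
(-1 + 2*(-2))*X = (-1 + 2*(-2))*(2735/2337) = (-1 - 4)*(2735/2337) = -5*2735/2337 = -13675/2337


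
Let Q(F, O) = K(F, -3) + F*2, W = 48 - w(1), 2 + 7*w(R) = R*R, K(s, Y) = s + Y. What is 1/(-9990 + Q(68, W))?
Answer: -1/9789 ≈ -0.00010216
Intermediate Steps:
K(s, Y) = Y + s
w(R) = -2/7 + R**2/7 (w(R) = -2/7 + (R*R)/7 = -2/7 + R**2/7)
W = 337/7 (W = 48 - (-2/7 + (1/7)*1**2) = 48 - (-2/7 + (1/7)*1) = 48 - (-2/7 + 1/7) = 48 - 1*(-1/7) = 48 + 1/7 = 337/7 ≈ 48.143)
Q(F, O) = -3 + 3*F (Q(F, O) = (-3 + F) + F*2 = (-3 + F) + 2*F = -3 + 3*F)
1/(-9990 + Q(68, W)) = 1/(-9990 + (-3 + 3*68)) = 1/(-9990 + (-3 + 204)) = 1/(-9990 + 201) = 1/(-9789) = -1/9789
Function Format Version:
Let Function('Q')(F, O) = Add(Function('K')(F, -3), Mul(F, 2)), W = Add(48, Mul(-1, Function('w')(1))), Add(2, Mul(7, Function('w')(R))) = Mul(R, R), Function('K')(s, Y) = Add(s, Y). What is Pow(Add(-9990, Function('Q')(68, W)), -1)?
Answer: Rational(-1, 9789) ≈ -0.00010216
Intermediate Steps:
Function('K')(s, Y) = Add(Y, s)
Function('w')(R) = Add(Rational(-2, 7), Mul(Rational(1, 7), Pow(R, 2))) (Function('w')(R) = Add(Rational(-2, 7), Mul(Rational(1, 7), Mul(R, R))) = Add(Rational(-2, 7), Mul(Rational(1, 7), Pow(R, 2))))
W = Rational(337, 7) (W = Add(48, Mul(-1, Add(Rational(-2, 7), Mul(Rational(1, 7), Pow(1, 2))))) = Add(48, Mul(-1, Add(Rational(-2, 7), Mul(Rational(1, 7), 1)))) = Add(48, Mul(-1, Add(Rational(-2, 7), Rational(1, 7)))) = Add(48, Mul(-1, Rational(-1, 7))) = Add(48, Rational(1, 7)) = Rational(337, 7) ≈ 48.143)
Function('Q')(F, O) = Add(-3, Mul(3, F)) (Function('Q')(F, O) = Add(Add(-3, F), Mul(F, 2)) = Add(Add(-3, F), Mul(2, F)) = Add(-3, Mul(3, F)))
Pow(Add(-9990, Function('Q')(68, W)), -1) = Pow(Add(-9990, Add(-3, Mul(3, 68))), -1) = Pow(Add(-9990, Add(-3, 204)), -1) = Pow(Add(-9990, 201), -1) = Pow(-9789, -1) = Rational(-1, 9789)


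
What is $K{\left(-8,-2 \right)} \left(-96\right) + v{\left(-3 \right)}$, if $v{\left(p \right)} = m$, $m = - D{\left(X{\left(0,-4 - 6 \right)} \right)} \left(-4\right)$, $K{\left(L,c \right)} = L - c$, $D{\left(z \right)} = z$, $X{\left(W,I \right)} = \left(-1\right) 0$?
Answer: $576$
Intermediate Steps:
$X{\left(W,I \right)} = 0$
$m = 0$ ($m = \left(-1\right) 0 \left(-4\right) = 0 \left(-4\right) = 0$)
$v{\left(p \right)} = 0$
$K{\left(-8,-2 \right)} \left(-96\right) + v{\left(-3 \right)} = \left(-8 - -2\right) \left(-96\right) + 0 = \left(-8 + 2\right) \left(-96\right) + 0 = \left(-6\right) \left(-96\right) + 0 = 576 + 0 = 576$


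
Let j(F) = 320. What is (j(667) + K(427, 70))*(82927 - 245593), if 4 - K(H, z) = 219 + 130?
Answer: 4066650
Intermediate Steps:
K(H, z) = -345 (K(H, z) = 4 - (219 + 130) = 4 - 1*349 = 4 - 349 = -345)
(j(667) + K(427, 70))*(82927 - 245593) = (320 - 345)*(82927 - 245593) = -25*(-162666) = 4066650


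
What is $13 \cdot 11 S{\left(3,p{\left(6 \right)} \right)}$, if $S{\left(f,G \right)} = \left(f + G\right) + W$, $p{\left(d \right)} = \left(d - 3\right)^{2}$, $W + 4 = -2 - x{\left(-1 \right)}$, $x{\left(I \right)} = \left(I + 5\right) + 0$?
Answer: $286$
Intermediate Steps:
$x{\left(I \right)} = 5 + I$ ($x{\left(I \right)} = \left(5 + I\right) + 0 = 5 + I$)
$W = -10$ ($W = -4 - 6 = -10$)
$p{\left(d \right)} = \left(-3 + d\right)^{2}$
$S{\left(f,G \right)} = -10 + G + f$ ($S{\left(f,G \right)} = \left(f + G\right) - 10 = \left(G + f\right) - 10 = -10 + G + f$)
$13 \cdot 11 S{\left(3,p{\left(6 \right)} \right)} = 13 \cdot 11 \left(-10 + \left(-3 + 6\right)^{2} + 3\right) = 143 \left(-10 + 3^{2} + 3\right) = 143 \left(-10 + 9 + 3\right) = 143 \cdot 2 = 286$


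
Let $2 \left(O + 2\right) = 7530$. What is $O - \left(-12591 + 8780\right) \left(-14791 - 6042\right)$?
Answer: $-79390800$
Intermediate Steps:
$O = 3763$ ($O = -2 + \frac{1}{2} \cdot 7530 = -2 + 3765 = 3763$)
$O - \left(-12591 + 8780\right) \left(-14791 - 6042\right) = 3763 - \left(-12591 + 8780\right) \left(-14791 - 6042\right) = 3763 - \left(-3811\right) \left(-20833\right) = 3763 - 79394563 = -79390800$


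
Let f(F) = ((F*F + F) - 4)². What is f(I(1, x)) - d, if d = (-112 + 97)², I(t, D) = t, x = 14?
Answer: -221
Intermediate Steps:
f(F) = (-4 + F + F²)² (f(F) = ((F² + F) - 4)² = ((F + F²) - 4)² = (-4 + F + F²)²)
d = 225 (d = (-15)² = 225)
f(I(1, x)) - d = (-4 + 1 + 1²)² - 1*225 = (-4 + 1 + 1)² - 225 = (-2)² - 225 = 4 - 225 = -221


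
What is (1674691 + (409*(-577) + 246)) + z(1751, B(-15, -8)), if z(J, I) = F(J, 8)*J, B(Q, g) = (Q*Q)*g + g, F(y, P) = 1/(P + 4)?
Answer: 17269079/12 ≈ 1.4391e+6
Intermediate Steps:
F(y, P) = 1/(4 + P)
B(Q, g) = g + g*Q² (B(Q, g) = Q²*g + g = g*Q² + g = g + g*Q²)
z(J, I) = J/12 (z(J, I) = J/(4 + 8) = J/12)
(1674691 + (409*(-577) + 246)) + z(1751, B(-15, -8)) = (1674691 + (409*(-577) + 246)) + (1/12)*1751 = (1674691 + (-235993 + 246)) + 1751/12 = (1674691 - 235747) + 1751/12 = 1438944 + 1751/12 = 17269079/12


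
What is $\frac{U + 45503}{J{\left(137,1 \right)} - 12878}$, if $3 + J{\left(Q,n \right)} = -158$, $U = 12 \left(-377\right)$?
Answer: $- \frac{40979}{13039} \approx -3.1428$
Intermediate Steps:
$U = -4524$
$J{\left(Q,n \right)} = -161$ ($J{\left(Q,n \right)} = -3 - 158 = -161$)
$\frac{U + 45503}{J{\left(137,1 \right)} - 12878} = \frac{-4524 + 45503}{-161 - 12878} = \frac{40979}{-161 - 12878} = \frac{40979}{-13039} = 40979 \left(- \frac{1}{13039}\right) = - \frac{40979}{13039}$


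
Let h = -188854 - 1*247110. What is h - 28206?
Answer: -464170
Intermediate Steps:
h = -435964 (h = -188854 - 247110 = -435964)
h - 28206 = -435964 - 28206 = -464170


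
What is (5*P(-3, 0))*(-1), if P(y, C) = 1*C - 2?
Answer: 10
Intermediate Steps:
P(y, C) = -2 + C (P(y, C) = C - 2 = -2 + C)
(5*P(-3, 0))*(-1) = (5*(-2 + 0))*(-1) = (5*(-2))*(-1) = -10*(-1) = 10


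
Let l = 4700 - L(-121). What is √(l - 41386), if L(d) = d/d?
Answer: I*√36687 ≈ 191.54*I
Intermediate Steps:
L(d) = 1
l = 4699 (l = 4700 - 1*1 = 4700 - 1 = 4699)
√(l - 41386) = √(4699 - 41386) = √(-36687) = I*√36687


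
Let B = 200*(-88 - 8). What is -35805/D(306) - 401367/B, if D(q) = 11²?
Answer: -19360321/70400 ≈ -275.00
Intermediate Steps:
D(q) = 121
B = -19200 (B = 200*(-96) = -19200)
-35805/D(306) - 401367/B = -35805/121 - 401367/(-19200) = -35805*1/121 - 401367*(-1/19200) = -3255/11 + 133789/6400 = -19360321/70400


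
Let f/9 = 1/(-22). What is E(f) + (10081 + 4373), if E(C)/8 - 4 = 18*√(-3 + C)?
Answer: 14486 + 360*I*√66/11 ≈ 14486.0 + 265.88*I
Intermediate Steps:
f = -9/22 (f = 9/(-22) = 9*(-1/22) = -9/22 ≈ -0.40909)
E(C) = 32 + 144*√(-3 + C) (E(C) = 32 + 8*(18*√(-3 + C)) = 32 + 144*√(-3 + C))
E(f) + (10081 + 4373) = (32 + 144*√(-3 - 9/22)) + (10081 + 4373) = (32 + 144*√(-75/22)) + 14454 = (32 + 144*(5*I*√66/22)) + 14454 = (32 + 360*I*√66/11) + 14454 = 14486 + 360*I*√66/11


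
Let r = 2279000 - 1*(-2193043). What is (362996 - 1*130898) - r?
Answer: -4239945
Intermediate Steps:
r = 4472043 (r = 2279000 + 2193043 = 4472043)
(362996 - 1*130898) - r = (362996 - 1*130898) - 1*4472043 = (362996 - 130898) - 4472043 = 232098 - 4472043 = -4239945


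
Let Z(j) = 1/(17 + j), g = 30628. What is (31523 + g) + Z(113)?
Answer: 8079631/130 ≈ 62151.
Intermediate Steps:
(31523 + g) + Z(113) = (31523 + 30628) + 1/(17 + 113) = 62151 + 1/130 = 8079631/130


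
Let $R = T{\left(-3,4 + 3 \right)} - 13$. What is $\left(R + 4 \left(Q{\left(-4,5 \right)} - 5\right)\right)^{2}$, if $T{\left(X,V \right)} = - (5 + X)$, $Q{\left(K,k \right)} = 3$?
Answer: $529$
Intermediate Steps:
$T{\left(X,V \right)} = -5 - X$
$R = -15$ ($R = \left(-5 - -3\right) - 13 = \left(-5 + 3\right) - 13 = -2 - 13 = -15$)
$\left(R + 4 \left(Q{\left(-4,5 \right)} - 5\right)\right)^{2} = \left(-15 + 4 \left(3 - 5\right)\right)^{2} = \left(-15 + 4 \left(-2\right)\right)^{2} = \left(-15 - 8\right)^{2} = \left(-23\right)^{2} = 529$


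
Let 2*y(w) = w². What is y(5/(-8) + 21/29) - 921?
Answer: -99143279/107648 ≈ -921.00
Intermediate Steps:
y(w) = w²/2
y(5/(-8) + 21/29) - 921 = (5/(-8) + 21/29)²/2 - 921 = (5*(-⅛) + 21*(1/29))²/2 - 921 = (-5/8 + 21/29)²/2 - 921 = (23/232)²/2 - 921 = (½)*(529/53824) - 921 = 529/107648 - 921 = -99143279/107648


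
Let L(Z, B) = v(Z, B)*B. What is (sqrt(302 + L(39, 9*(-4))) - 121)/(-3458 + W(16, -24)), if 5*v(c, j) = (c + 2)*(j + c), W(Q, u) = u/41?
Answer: 4961/141802 - 41*I*sqrt(14590)/709010 ≈ 0.034985 - 0.0069849*I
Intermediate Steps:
W(Q, u) = u/41 (W(Q, u) = u*(1/41) = u/41)
v(c, j) = (2 + c)*(c + j)/5 (v(c, j) = ((c + 2)*(j + c))/5 = ((2 + c)*(c + j))/5 = (2 + c)*(c + j)/5)
L(Z, B) = B*(Z**2/5 + 2*B/5 + 2*Z/5 + B*Z/5) (L(Z, B) = (Z**2/5 + 2*Z/5 + 2*B/5 + Z*B/5)*B = (Z**2/5 + 2*Z/5 + 2*B/5 + B*Z/5)*B = (Z**2/5 + 2*B/5 + 2*Z/5 + B*Z/5)*B = B*(Z**2/5 + 2*B/5 + 2*Z/5 + B*Z/5))
(sqrt(302 + L(39, 9*(-4))) - 121)/(-3458 + W(16, -24)) = (sqrt(302 + (9*(-4))*(39**2 + 2*(9*(-4)) + 2*39 + (9*(-4))*39)/5) - 121)/(-3458 + (1/41)*(-24)) = (sqrt(302 + (1/5)*(-36)*(1521 + 2*(-36) + 78 - 36*39)) - 121)/(-3458 - 24/41) = (sqrt(302 + (1/5)*(-36)*(1521 - 72 + 78 - 1404)) - 121)/(-141802/41) = (sqrt(302 + (1/5)*(-36)*123) - 121)*(-41/141802) = (sqrt(302 - 4428/5) - 121)*(-41/141802) = (sqrt(-2918/5) - 121)*(-41/141802) = (I*sqrt(14590)/5 - 121)*(-41/141802) = (-121 + I*sqrt(14590)/5)*(-41/141802) = 4961/141802 - 41*I*sqrt(14590)/709010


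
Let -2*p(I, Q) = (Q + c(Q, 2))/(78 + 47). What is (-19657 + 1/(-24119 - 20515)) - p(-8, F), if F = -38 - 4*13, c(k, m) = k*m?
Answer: -21935468593/1115850 ≈ -19658.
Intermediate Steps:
F = -90 (F = -38 - 1*52 = -38 - 52 = -90)
p(I, Q) = -3*Q/250 (p(I, Q) = -(Q + Q*2)/(2*(78 + 47)) = -(Q + 2*Q)/(2*125) = -3*Q/(2*125) = -3*Q/250)
(-19657 + 1/(-24119 - 20515)) - p(-8, F) = (-19657 + 1/(-24119 - 20515)) - (-3)*(-90)/250 = (-19657 + 1/(-44634)) - 1*27/25 = (-19657 - 1/44634) - 27/25 = -877370539/44634 - 27/25 = -21935468593/1115850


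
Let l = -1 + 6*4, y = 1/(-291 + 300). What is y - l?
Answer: -206/9 ≈ -22.889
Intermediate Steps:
y = ⅑ (y = 1/9 = ⅑ ≈ 0.11111)
l = 23 (l = -1 + 24 = 23)
y - l = ⅑ - 1*23 = ⅑ - 23 = -206/9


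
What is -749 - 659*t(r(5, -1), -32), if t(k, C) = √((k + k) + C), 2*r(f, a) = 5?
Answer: -749 - 1977*I*√3 ≈ -749.0 - 3424.3*I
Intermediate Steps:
r(f, a) = 5/2 (r(f, a) = (½)*5 = 5/2)
t(k, C) = √(C + 2*k) (t(k, C) = √(2*k + C) = √(C + 2*k))
-749 - 659*t(r(5, -1), -32) = -749 - 659*√(-32 + 2*(5/2)) = -749 - 659*√(-32 + 5) = -749 - 1977*I*√3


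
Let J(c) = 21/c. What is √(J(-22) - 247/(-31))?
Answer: √3262006/682 ≈ 2.6482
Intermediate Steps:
√(J(-22) - 247/(-31)) = √(21/(-22) - 247/(-31)) = √(21*(-1/22) - 247*(-1/31)) = √(-21/22 + 247/31) = √(4783/682) = √3262006/682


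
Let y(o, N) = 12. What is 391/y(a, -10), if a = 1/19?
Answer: 391/12 ≈ 32.583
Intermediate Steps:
a = 1/19 ≈ 0.052632
391/y(a, -10) = 391/12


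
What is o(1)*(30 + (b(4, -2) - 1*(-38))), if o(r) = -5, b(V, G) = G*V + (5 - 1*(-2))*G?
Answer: -230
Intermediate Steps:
b(V, G) = 7*G + G*V (b(V, G) = G*V + (5 + 2)*G = G*V + 7*G = 7*G + G*V)
o(1)*(30 + (b(4, -2) - 1*(-38))) = -5*(30 + (-2*(7 + 4) - 1*(-38))) = -5*(30 + (-2*11 + 38)) = -5*(30 + (-22 + 38)) = -5*(30 + 16) = -5*46 = -230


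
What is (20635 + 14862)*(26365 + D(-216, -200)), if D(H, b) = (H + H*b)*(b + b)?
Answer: -609385340795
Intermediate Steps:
D(H, b) = 2*b*(H + H*b) (D(H, b) = (H + H*b)*(2*b) = 2*b*(H + H*b))
(20635 + 14862)*(26365 + D(-216, -200)) = (20635 + 14862)*(26365 + 2*(-216)*(-200)*(1 - 200)) = 35497*(26365 + 2*(-216)*(-200)*(-199)) = 35497*(26365 - 17193600) = 35497*(-17167235) = -609385340795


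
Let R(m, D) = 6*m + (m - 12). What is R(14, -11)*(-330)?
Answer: -28380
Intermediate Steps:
R(m, D) = -12 + 7*m (R(m, D) = 6*m + (-12 + m) = -12 + 7*m)
R(14, -11)*(-330) = (-12 + 7*14)*(-330) = (-12 + 98)*(-330) = 86*(-330) = -28380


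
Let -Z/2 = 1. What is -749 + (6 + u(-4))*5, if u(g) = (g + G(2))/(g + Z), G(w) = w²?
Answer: -719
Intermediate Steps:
Z = -2 (Z = -2*1 = -2)
u(g) = (4 + g)/(-2 + g) (u(g) = (g + 2²)/(g - 2) = (g + 4)/(-2 + g) = (4 + g)/(-2 + g))
-749 + (6 + u(-4))*5 = -749 + (6 + (4 - 4)/(-2 - 4))*5 = -749 + (6 + 0/(-6))*5 = -749 + (6 - ⅙*0)*5 = -749 + (6 + 0)*5 = -749 + 6*5 = -749 + 30 = -719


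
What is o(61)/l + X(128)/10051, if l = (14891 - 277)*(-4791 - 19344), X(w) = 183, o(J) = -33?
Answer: 21515352851/1181692351130 ≈ 0.018207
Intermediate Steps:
l = -352708890 (l = 14614*(-24135) = -352708890)
o(61)/l + X(128)/10051 = -33/(-352708890) + 183/10051 = -33*(-1/352708890) + 183*(1/10051) = 11/117569630 + 183/10051 = 21515352851/1181692351130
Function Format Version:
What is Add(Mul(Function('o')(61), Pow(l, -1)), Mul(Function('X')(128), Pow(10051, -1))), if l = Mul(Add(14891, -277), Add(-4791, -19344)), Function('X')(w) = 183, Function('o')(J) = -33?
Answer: Rational(21515352851, 1181692351130) ≈ 0.018207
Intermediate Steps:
l = -352708890 (l = Mul(14614, -24135) = -352708890)
Add(Mul(Function('o')(61), Pow(l, -1)), Mul(Function('X')(128), Pow(10051, -1))) = Add(Mul(-33, Pow(-352708890, -1)), Mul(183, Pow(10051, -1))) = Add(Mul(-33, Rational(-1, 352708890)), Mul(183, Rational(1, 10051))) = Add(Rational(11, 117569630), Rational(183, 10051)) = Rational(21515352851, 1181692351130)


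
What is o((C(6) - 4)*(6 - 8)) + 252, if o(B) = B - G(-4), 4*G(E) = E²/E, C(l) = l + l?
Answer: 237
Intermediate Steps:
C(l) = 2*l
G(E) = E/4 (G(E) = (E²/E)/4 = E/4)
o(B) = 1 + B (o(B) = B - (-4)/4 = B - 1*(-1) = B + 1 = 1 + B)
o((C(6) - 4)*(6 - 8)) + 252 = (1 + (2*6 - 4)*(6 - 8)) + 252 = (1 + (12 - 4)*(-2)) + 252 = (1 + 8*(-2)) + 252 = (1 - 16) + 252 = -15 + 252 = 237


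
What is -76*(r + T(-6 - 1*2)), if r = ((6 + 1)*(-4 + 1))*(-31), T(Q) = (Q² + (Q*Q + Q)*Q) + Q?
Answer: -19684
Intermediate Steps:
T(Q) = Q + Q² + Q*(Q + Q²) (T(Q) = (Q² + (Q² + Q)*Q) + Q = (Q² + (Q + Q²)*Q) + Q = (Q² + Q*(Q + Q²)) + Q = Q + Q² + Q*(Q + Q²))
r = 651 (r = (7*(-3))*(-31) = -21*(-31) = 651)
-76*(r + T(-6 - 1*2)) = -76*(651 + (-6 - 1*2)*(1 + (-6 - 1*2)² + 2*(-6 - 1*2))) = -76*(651 + (-6 - 2)*(1 + (-6 - 2)² + 2*(-6 - 2))) = -76*(651 - 8*(1 + (-8)² + 2*(-8))) = -76*(651 - 8*(1 + 64 - 16)) = -76*(651 - 8*49) = -76*(651 - 392) = -76*259 = -19684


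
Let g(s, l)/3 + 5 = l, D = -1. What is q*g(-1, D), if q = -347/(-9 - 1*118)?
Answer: -6246/127 ≈ -49.181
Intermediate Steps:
g(s, l) = -15 + 3*l
q = 347/127 (q = -347/(-9 - 118) = -347/(-127) = -347*(-1/127) = 347/127 ≈ 2.7323)
q*g(-1, D) = 347*(-15 + 3*(-1))/127 = 347*(-15 - 3)/127 = (347/127)*(-18) = -6246/127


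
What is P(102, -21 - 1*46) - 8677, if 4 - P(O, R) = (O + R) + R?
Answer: -8641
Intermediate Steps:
P(O, R) = 4 - O - 2*R (P(O, R) = 4 - ((O + R) + R) = 4 - (O + 2*R) = 4 + (-O - 2*R) = 4 - O - 2*R)
P(102, -21 - 1*46) - 8677 = (4 - 1*102 - 2*(-21 - 1*46)) - 8677 = (4 - 102 - 2*(-21 - 46)) - 8677 = (4 - 102 - 2*(-67)) - 8677 = (4 - 102 + 134) - 8677 = 36 - 8677 = -8641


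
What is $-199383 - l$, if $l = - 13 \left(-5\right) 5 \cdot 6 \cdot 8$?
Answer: $-214983$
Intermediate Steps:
$l = 15600$ ($l = - 13 \left(\left(-25\right) 6\right) 8 = \left(-13\right) \left(-150\right) 8 = 1950 \cdot 8 = 15600$)
$-199383 - l = -199383 - 15600 = -214983$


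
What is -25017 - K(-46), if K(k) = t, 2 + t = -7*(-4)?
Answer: -25043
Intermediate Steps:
t = 26 (t = -2 - 7*(-4) = -2 + 28 = 26)
K(k) = 26
-25017 - K(-46) = -25017 - 1*26 = -25017 - 26 = -25043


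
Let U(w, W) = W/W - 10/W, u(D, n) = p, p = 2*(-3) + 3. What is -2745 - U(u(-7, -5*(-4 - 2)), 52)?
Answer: -71391/26 ≈ -2745.8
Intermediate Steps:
p = -3 (p = -6 + 3 = -3)
u(D, n) = -3
U(w, W) = 1 - 10/W
-2745 - U(u(-7, -5*(-4 - 2)), 52) = -2745 - (-10 + 52)/52 = -2745 - 42/52 = -2745 - 1*21/26 = -2745 - 21/26 = -71391/26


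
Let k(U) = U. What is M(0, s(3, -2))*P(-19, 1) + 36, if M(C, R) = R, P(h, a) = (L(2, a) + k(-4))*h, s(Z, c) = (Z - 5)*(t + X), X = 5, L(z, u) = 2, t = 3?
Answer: -572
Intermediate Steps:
s(Z, c) = -40 + 8*Z (s(Z, c) = (Z - 5)*(3 + 5) = (-5 + Z)*8 = -40 + 8*Z)
P(h, a) = -2*h (P(h, a) = (2 - 4)*h = -2*h)
M(0, s(3, -2))*P(-19, 1) + 36 = (-40 + 8*3)*(-2*(-19)) + 36 = (-40 + 24)*38 + 36 = -16*38 + 36 = -608 + 36 = -572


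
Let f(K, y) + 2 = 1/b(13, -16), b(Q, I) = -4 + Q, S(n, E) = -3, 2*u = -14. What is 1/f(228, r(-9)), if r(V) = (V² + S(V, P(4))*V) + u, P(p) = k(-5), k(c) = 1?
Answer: -9/17 ≈ -0.52941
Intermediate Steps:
u = -7 (u = (½)*(-14) = -7)
P(p) = 1
r(V) = -7 + V² - 3*V (r(V) = (V² - 3*V) - 7 = -7 + V² - 3*V)
f(K, y) = -17/9 (f(K, y) = -2 + 1/(-4 + 13) = -2 + 1/9 = -2 + ⅑ = -17/9)
1/f(228, r(-9)) = 1/(-17/9) = -9/17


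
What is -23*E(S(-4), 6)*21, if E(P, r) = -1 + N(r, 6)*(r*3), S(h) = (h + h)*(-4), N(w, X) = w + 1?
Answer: -60375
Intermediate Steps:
N(w, X) = 1 + w
S(h) = -8*h (S(h) = (2*h)*(-4) = -8*h)
E(P, r) = -1 + 3*r*(1 + r) (E(P, r) = -1 + (1 + r)*(r*3) = -1 + (1 + r)*(3*r) = -1 + 3*r*(1 + r))
-23*E(S(-4), 6)*21 = -23*(-1 + 3*6*(1 + 6))*21 = -23*(-1 + 3*6*7)*21 = -23*(-1 + 126)*21 = -23*125*21 = -2875*21 = -60375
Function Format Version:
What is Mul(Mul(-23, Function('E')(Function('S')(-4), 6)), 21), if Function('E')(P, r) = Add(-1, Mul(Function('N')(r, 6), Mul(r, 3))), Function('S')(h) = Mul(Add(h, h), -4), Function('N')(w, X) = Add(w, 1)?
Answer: -60375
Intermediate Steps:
Function('N')(w, X) = Add(1, w)
Function('S')(h) = Mul(-8, h) (Function('S')(h) = Mul(Mul(2, h), -4) = Mul(-8, h))
Function('E')(P, r) = Add(-1, Mul(3, r, Add(1, r))) (Function('E')(P, r) = Add(-1, Mul(Add(1, r), Mul(r, 3))) = Add(-1, Mul(Add(1, r), Mul(3, r))) = Add(-1, Mul(3, r, Add(1, r))))
Mul(Mul(-23, Function('E')(Function('S')(-4), 6)), 21) = Mul(Mul(-23, Add(-1, Mul(3, 6, Add(1, 6)))), 21) = Mul(Mul(-23, Add(-1, Mul(3, 6, 7))), 21) = Mul(Mul(-23, Add(-1, 126)), 21) = Mul(Mul(-23, 125), 21) = Mul(-2875, 21) = -60375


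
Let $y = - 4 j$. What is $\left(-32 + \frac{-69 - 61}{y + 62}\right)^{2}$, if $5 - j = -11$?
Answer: $1089$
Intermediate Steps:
$j = 16$ ($j = 5 - -11 = 5 + 11 = 16$)
$y = -64$ ($y = \left(-4\right) 16 = -64$)
$\left(-32 + \frac{-69 - 61}{y + 62}\right)^{2} = \left(-32 + \frac{-69 - 61}{-64 + 62}\right)^{2} = \left(-32 - \frac{130}{-2}\right)^{2} = \left(-32 - -65\right)^{2} = \left(-32 + 65\right)^{2} = 33^{2} = 1089$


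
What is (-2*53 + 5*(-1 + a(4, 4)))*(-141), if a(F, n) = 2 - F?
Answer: 17061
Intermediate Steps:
(-2*53 + 5*(-1 + a(4, 4)))*(-141) = (-2*53 + 5*(-1 + (2 - 1*4)))*(-141) = (-106 + 5*(-1 + (2 - 4)))*(-141) = (-106 + 5*(-1 - 2))*(-141) = (-106 + 5*(-3))*(-141) = (-106 - 15)*(-141) = -121*(-141) = 17061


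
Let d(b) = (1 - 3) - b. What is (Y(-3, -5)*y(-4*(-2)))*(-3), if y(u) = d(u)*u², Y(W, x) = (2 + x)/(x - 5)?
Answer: 576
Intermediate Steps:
Y(W, x) = (2 + x)/(-5 + x)
d(b) = -2 - b
y(u) = u²*(-2 - u) (y(u) = (-2 - u)*u² = u²*(-2 - u))
(Y(-3, -5)*y(-4*(-2)))*(-3) = (((2 - 5)/(-5 - 5))*((-4*(-2))²*(-2 - (-4)*(-2))))*(-3) = ((-3/(-10))*(8²*(-2 - 1*8)))*(-3) = ((-⅒*(-3))*(64*(-2 - 8)))*(-3) = (3*(64*(-10))/10)*(-3) = ((3/10)*(-640))*(-3) = -192*(-3) = 576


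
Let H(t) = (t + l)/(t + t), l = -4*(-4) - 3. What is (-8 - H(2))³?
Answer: -103823/64 ≈ -1622.2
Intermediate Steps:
l = 13 (l = 16 - 3 = 13)
H(t) = (13 + t)/(2*t) (H(t) = (t + 13)/(t + t) = (13 + t)/((2*t)) = (13 + t)*(1/(2*t)) = (13 + t)/(2*t))
(-8 - H(2))³ = (-8 - (13 + 2)/(2*2))³ = (-8 - 15/(2*2))³ = (-8 - 1*15/4)³ = (-8 - 15/4)³ = (-47/4)³ = -103823/64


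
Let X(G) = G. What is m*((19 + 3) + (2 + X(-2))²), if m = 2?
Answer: 44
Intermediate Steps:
m*((19 + 3) + (2 + X(-2))²) = 2*((19 + 3) + (2 - 2)²) = 2*(22 + 0²) = 2*(22 + 0) = 2*22 = 44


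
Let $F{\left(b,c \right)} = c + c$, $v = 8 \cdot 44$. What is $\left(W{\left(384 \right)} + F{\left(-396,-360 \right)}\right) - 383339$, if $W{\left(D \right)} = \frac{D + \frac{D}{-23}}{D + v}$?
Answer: $- \frac{203166947}{529} \approx -3.8406 \cdot 10^{5}$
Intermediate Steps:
$v = 352$
$F{\left(b,c \right)} = 2 c$
$W{\left(D \right)} = \frac{22 D}{23 \left(352 + D\right)}$ ($W{\left(D \right)} = \frac{D + \frac{D}{-23}}{D + 352} = \frac{D + D \left(- \frac{1}{23}\right)}{352 + D} = \frac{D - \frac{D}{23}}{352 + D} = \frac{\frac{22}{23} D}{352 + D} = \frac{22 D}{23 \left(352 + D\right)}$)
$\left(W{\left(384 \right)} + F{\left(-396,-360 \right)}\right) - 383339 = \left(\frac{22}{23} \cdot 384 \frac{1}{352 + 384} + 2 \left(-360\right)\right) - 383339 = \left(\frac{22}{23} \cdot 384 \cdot \frac{1}{736} - 720\right) - 383339 = \left(\frac{264}{529} - 720\right) - 383339 = - \frac{380616}{529} - 383339 = - \frac{203166947}{529}$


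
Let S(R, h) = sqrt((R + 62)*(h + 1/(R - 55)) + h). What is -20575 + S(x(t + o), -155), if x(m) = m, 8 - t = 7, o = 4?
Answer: -20575 + 27*I*sqrt(1446)/10 ≈ -20575.0 + 102.67*I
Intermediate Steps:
t = 1 (t = 8 - 1*7 = 8 - 7 = 1)
S(R, h) = sqrt(h + (62 + R)*(h + 1/(-55 + R))) (S(R, h) = sqrt((62 + R)*(h + 1/(-55 + R)) + h) = sqrt(h + (62 + R)*(h + 1/(-55 + R))))
-20575 + S(x(t + o), -155) = -20575 + sqrt((62 + (1 + 4) - 155*(-55 + (1 + 4))*(63 + (1 + 4)))/(-55 + (1 + 4))) = -20575 + sqrt((62 + 5 - 155*(-55 + 5)*(63 + 5))/(-55 + 5)) = -20575 + sqrt((62 + 5 - 155*(-50)*68)/(-50)) = -20575 + sqrt(-(62 + 5 + 527000)/50) = -20575 + sqrt(-1/50*527067) = -20575 + sqrt(-527067/50) = -20575 + 27*I*sqrt(1446)/10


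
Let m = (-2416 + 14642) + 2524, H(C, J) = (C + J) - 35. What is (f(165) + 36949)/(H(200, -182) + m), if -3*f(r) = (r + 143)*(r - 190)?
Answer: 118547/44199 ≈ 2.6821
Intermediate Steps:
H(C, J) = -35 + C + J
m = 14750 (m = 12226 + 2524 = 14750)
f(r) = -(-190 + r)*(143 + r)/3 (f(r) = -(r + 143)*(r - 190)/3 = -(143 + r)*(-190 + r)/3 = -(-190 + r)*(143 + r)/3)
(f(165) + 36949)/(H(200, -182) + m) = ((27170/3 - ⅓*165² + (47/3)*165) + 36949)/((-35 + 200 - 182) + 14750) = ((27170/3 - ⅓*27225 + 2585) + 36949)/(-17 + 14750) = ((27170/3 - 9075 + 2585) + 36949)/14733 = (7700/3 + 36949)*(1/14733) = (118547/3)*(1/14733) = 118547/44199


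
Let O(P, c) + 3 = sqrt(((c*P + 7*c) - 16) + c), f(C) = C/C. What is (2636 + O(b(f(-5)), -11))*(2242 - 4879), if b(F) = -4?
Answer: -6943221 - 5274*I*sqrt(15) ≈ -6.9432e+6 - 20426.0*I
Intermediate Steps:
f(C) = 1
O(P, c) = -3 + sqrt(-16 + 8*c + P*c) (O(P, c) = -3 + sqrt(((c*P + 7*c) - 16) + c) = -3 + sqrt(((P*c + 7*c) - 16) + c) = -3 + sqrt(((7*c + P*c) - 16) + c) = -3 + sqrt((-16 + 7*c + P*c) + c) = -3 + sqrt(-16 + 8*c + P*c))
(2636 + O(b(f(-5)), -11))*(2242 - 4879) = (2636 + (-3 + sqrt(-16 + 8*(-11) - 4*(-11))))*(2242 - 4879) = (2636 + (-3 + sqrt(-16 - 88 + 44)))*(-2637) = (2636 + (-3 + sqrt(-60)))*(-2637) = (2636 + (-3 + 2*I*sqrt(15)))*(-2637) = (2633 + 2*I*sqrt(15))*(-2637) = -6943221 - 5274*I*sqrt(15)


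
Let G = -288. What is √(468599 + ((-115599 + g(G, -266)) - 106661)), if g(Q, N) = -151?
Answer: 2*√61547 ≈ 496.17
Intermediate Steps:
√(468599 + ((-115599 + g(G, -266)) - 106661)) = √(468599 + ((-115599 - 151) - 106661)) = √(468599 + (-115750 - 106661)) = √(468599 - 222411) = √246188 = 2*√61547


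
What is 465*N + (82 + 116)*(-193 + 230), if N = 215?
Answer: 107301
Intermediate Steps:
465*N + (82 + 116)*(-193 + 230) = 465*215 + (82 + 116)*(-193 + 230) = 99975 + 198*37 = 99975 + 7326 = 107301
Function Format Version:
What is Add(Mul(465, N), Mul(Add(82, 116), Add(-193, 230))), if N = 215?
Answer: 107301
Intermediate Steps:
Add(Mul(465, N), Mul(Add(82, 116), Add(-193, 230))) = Add(Mul(465, 215), Mul(Add(82, 116), Add(-193, 230))) = Add(99975, Mul(198, 37)) = Add(99975, 7326) = 107301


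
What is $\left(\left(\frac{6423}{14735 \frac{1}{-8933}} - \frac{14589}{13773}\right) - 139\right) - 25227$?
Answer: $- \frac{1979456831684}{67648385} \approx -29261.0$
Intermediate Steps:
$\left(\left(\frac{6423}{14735 \frac{1}{-8933}} - \frac{14589}{13773}\right) - 139\right) - 25227 = \left(\left(\frac{6423}{14735 \left(- \frac{1}{8933}\right)} - \frac{4863}{4591}\right) - 139\right) - 25227 = \left(\left(\frac{6423}{- \frac{14735}{8933}} - \frac{4863}{4591}\right) - 139\right) - 25227 = \left(\left(6423 \left(- \frac{8933}{14735}\right) - \frac{4863}{4591}\right) - 139\right) - 25227 = \left(\left(- \frac{57376659}{14735} - \frac{4863}{4591}\right) - 139\right) - 25227 = \left(- \frac{263487897774}{67648385} - 139\right) - 25227 = - \frac{272891023289}{67648385} - 25227 = - \frac{1979456831684}{67648385}$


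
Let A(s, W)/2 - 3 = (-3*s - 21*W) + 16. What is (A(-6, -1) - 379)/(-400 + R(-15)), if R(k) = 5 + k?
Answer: 263/410 ≈ 0.64146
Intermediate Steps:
A(s, W) = 38 - 42*W - 6*s (A(s, W) = 6 + 2*((-3*s - 21*W) + 16) = 6 + 2*((-21*W - 3*s) + 16) = 6 + 2*(16 - 21*W - 3*s) = 6 + (32 - 42*W - 6*s) = 38 - 42*W - 6*s)
(A(-6, -1) - 379)/(-400 + R(-15)) = ((38 - 42*(-1) - 6*(-6)) - 379)/(-400 + (5 - 15)) = ((38 + 42 + 36) - 379)/(-400 - 10) = (116 - 379)/(-410) = -263*(-1/410) = 263/410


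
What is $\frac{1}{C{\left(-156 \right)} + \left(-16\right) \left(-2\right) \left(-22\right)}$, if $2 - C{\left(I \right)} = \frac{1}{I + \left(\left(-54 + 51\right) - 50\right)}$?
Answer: $- \frac{209}{146717} \approx -0.0014245$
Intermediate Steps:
$C{\left(I \right)} = 2 - \frac{1}{-53 + I}$ ($C{\left(I \right)} = 2 - \frac{1}{I + \left(\left(-54 + 51\right) - 50\right)} = 2 - \frac{1}{I - 53} = 2 - \frac{1}{-53 + I}$)
$\frac{1}{C{\left(-156 \right)} + \left(-16\right) \left(-2\right) \left(-22\right)} = \frac{1}{\frac{-107 + 2 \left(-156\right)}{-53 - 156} + \left(-16\right) \left(-2\right) \left(-22\right)} = \frac{1}{\frac{-107 - 312}{-209} + 32 \left(-22\right)} = \frac{1}{\left(- \frac{1}{209}\right) \left(-419\right) - 704} = \frac{1}{\frac{419}{209} - 704} = \frac{1}{- \frac{146717}{209}} = - \frac{209}{146717}$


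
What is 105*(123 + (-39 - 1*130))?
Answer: -4830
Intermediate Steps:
105*(123 + (-39 - 1*130)) = 105*(123 + (-39 - 130)) = 105*(123 - 169) = 105*(-46) = -4830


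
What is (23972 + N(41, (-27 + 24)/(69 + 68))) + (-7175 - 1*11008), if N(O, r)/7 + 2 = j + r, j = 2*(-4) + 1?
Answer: 784441/137 ≈ 5725.8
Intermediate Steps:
j = -7 (j = -8 + 1 = -7)
N(O, r) = -63 + 7*r (N(O, r) = -14 + 7*(-7 + r) = -14 + (-49 + 7*r) = -63 + 7*r)
(23972 + N(41, (-27 + 24)/(69 + 68))) + (-7175 - 1*11008) = (23972 + (-63 + 7*((-27 + 24)/(69 + 68)))) + (-7175 - 1*11008) = (23972 + (-63 + 7*(-3/137))) + (-7175 - 11008) = (23972 + (-63 + 7*(-3*1/137))) - 18183 = (23972 + (-63 + 7*(-3/137))) - 18183 = (23972 + (-63 - 21/137)) - 18183 = (23972 - 8652/137) - 18183 = 3275512/137 - 18183 = 784441/137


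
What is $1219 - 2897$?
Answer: $-1678$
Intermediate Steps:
$1219 - 2897 = -1678$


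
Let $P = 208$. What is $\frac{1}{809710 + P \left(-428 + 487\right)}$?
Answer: $\frac{1}{821982} \approx 1.2166 \cdot 10^{-6}$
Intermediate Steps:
$\frac{1}{809710 + P \left(-428 + 487\right)} = \frac{1}{809710 + 208 \left(-428 + 487\right)} = \frac{1}{809710 + 208 \cdot 59} = \frac{1}{809710 + 12272} = \frac{1}{821982}$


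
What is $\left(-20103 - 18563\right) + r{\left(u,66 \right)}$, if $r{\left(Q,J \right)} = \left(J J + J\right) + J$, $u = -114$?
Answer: $-34178$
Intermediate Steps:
$r{\left(Q,J \right)} = J^{2} + 2 J$ ($r{\left(Q,J \right)} = \left(J^{2} + J\right) + J = \left(J + J^{2}\right) + J = J^{2} + 2 J$)
$\left(-20103 - 18563\right) + r{\left(u,66 \right)} = \left(-20103 - 18563\right) + 66 \left(2 + 66\right) = -38666 + 66 \cdot 68 = -38666 + 4488 = -34178$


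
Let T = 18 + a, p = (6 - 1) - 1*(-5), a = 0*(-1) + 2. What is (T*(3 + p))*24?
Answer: 6240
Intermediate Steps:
a = 2 (a = 0 + 2 = 2)
p = 10 (p = 5 + 5 = 10)
T = 20 (T = 18 + 2 = 20)
(T*(3 + p))*24 = (20*(3 + 10))*24 = (20*13)*24 = 260*24 = 6240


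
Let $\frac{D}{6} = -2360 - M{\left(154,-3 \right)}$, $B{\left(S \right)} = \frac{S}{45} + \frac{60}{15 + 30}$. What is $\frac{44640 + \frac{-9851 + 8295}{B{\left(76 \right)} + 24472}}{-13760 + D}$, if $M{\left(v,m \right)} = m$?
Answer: $- \frac{12291338655}{7682648288} \approx -1.5999$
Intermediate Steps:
$B{\left(S \right)} = \frac{4}{3} + \frac{S}{45}$ ($B{\left(S \right)} = S \frac{1}{45} + \frac{60}{45} = \frac{S}{45} + 60 \cdot \frac{1}{45} = \frac{S}{45} + \frac{4}{3} = \frac{4}{3} + \frac{S}{45}$)
$D = -14142$ ($D = 6 \left(-2360 - -3\right) = 6 \left(-2360 + 3\right) = 6 \left(-2357\right) = -14142$)
$\frac{44640 + \frac{-9851 + 8295}{B{\left(76 \right)} + 24472}}{-13760 + D} = \frac{44640 + \frac{-9851 + 8295}{\left(\frac{4}{3} + \frac{1}{45} \cdot 76\right) + 24472}}{-13760 - 14142} = \frac{44640 - \frac{1556}{\left(\frac{4}{3} + \frac{76}{45}\right) + 24472}}{-27902} = \left(44640 - \frac{1556}{\frac{136}{45} + 24472}\right) \left(- \frac{1}{27902}\right) = \left(44640 - \frac{1556}{\frac{1101376}{45}}\right) \left(- \frac{1}{27902}\right) = \left(44640 - \frac{17505}{275344}\right) \left(- \frac{1}{27902}\right) = \frac{12291338655}{275344} \left(- \frac{1}{27902}\right) = - \frac{12291338655}{7682648288}$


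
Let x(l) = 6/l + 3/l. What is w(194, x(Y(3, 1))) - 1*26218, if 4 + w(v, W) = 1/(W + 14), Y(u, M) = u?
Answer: -445773/17 ≈ -26222.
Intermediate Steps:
x(l) = 9/l
w(v, W) = -4 + 1/(14 + W) (w(v, W) = -4 + 1/(W + 14) = -4 + 1/(14 + W))
w(194, x(Y(3, 1))) - 1*26218 = (-55 - 36/3)/(14 + 9/3) - 1*26218 = (-55 - 36/3)/(14 + 9*(⅓)) - 26218 = (-55 - 4*3)/(14 + 3) - 26218 = (-55 - 12)/17 - 26218 = (1/17)*(-67) - 26218 = -67/17 - 26218 = -445773/17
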